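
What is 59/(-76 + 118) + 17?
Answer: 773/42 ≈ 18.405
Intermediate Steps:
59/(-76 + 118) + 17 = 59/42 + 17 = 773/42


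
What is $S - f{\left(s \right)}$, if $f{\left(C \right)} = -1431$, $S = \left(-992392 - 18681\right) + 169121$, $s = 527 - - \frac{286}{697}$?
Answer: $-840521$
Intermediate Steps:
$s = \frac{367605}{697}$ ($s = 527 - \left(-286\right) \frac{1}{697} = 527 - - \frac{286}{697} = 527 + \frac{286}{697} = \frac{367605}{697} \approx 527.41$)
$S = -841952$ ($S = -1011073 + 169121 = -841952$)
$S - f{\left(s \right)} = -841952 - -1431 = -841952 + 1431 = -840521$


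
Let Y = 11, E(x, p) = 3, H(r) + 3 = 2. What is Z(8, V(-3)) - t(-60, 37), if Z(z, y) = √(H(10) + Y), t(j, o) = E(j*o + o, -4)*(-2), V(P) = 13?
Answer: 6 + √10 ≈ 9.1623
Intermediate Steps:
H(r) = -1 (H(r) = -3 + 2 = -1)
t(j, o) = -6 (t(j, o) = 3*(-2) = -6)
Z(z, y) = √10 (Z(z, y) = √(-1 + 11) = √10)
Z(8, V(-3)) - t(-60, 37) = √10 - 1*(-6) = √10 + 6 = 6 + √10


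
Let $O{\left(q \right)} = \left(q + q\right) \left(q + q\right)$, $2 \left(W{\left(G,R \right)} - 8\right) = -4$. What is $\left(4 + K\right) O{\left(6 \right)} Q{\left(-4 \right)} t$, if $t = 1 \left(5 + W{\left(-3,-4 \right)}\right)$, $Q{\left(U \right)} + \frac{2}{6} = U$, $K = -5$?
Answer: $6864$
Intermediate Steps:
$W{\left(G,R \right)} = 6$ ($W{\left(G,R \right)} = 8 + \frac{1}{2} \left(-4\right) = 8 - 2 = 6$)
$Q{\left(U \right)} = - \frac{1}{3} + U$
$O{\left(q \right)} = 4 q^{2}$ ($O{\left(q \right)} = 2 q 2 q = 4 q^{2}$)
$t = 11$ ($t = 1 \left(5 + 6\right) = 1 \cdot 11 = 11$)
$\left(4 + K\right) O{\left(6 \right)} Q{\left(-4 \right)} t = \left(4 - 5\right) 4 \cdot 6^{2} \left(- \frac{1}{3} - 4\right) 11 = - 4 \cdot 36 \left(- \frac{13}{3}\right) 11 = \left(-1\right) 144 \left(- \frac{13}{3}\right) 11 = \left(-144\right) \left(- \frac{13}{3}\right) 11 = 624 \cdot 11 = 6864$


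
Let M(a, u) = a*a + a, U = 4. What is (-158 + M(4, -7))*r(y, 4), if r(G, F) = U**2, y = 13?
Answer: -2208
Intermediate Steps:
M(a, u) = a + a**2 (M(a, u) = a**2 + a = a + a**2)
r(G, F) = 16 (r(G, F) = 4**2 = 16)
(-158 + M(4, -7))*r(y, 4) = (-158 + 4*(1 + 4))*16 = (-158 + 4*5)*16 = (-158 + 20)*16 = -138*16 = -2208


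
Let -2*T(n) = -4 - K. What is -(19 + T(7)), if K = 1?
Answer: -43/2 ≈ -21.500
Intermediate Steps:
T(n) = 5/2 (T(n) = -(-4 - 1*1)/2 = -(-4 - 1)/2 = -½*(-5) = 5/2)
-(19 + T(7)) = -(19 + 5/2) = -1*43/2 = -43/2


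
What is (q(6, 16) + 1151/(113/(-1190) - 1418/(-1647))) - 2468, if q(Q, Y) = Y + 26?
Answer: -1386296204/1501309 ≈ -923.39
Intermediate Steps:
q(Q, Y) = 26 + Y
(q(6, 16) + 1151/(113/(-1190) - 1418/(-1647))) - 2468 = ((26 + 16) + 1151/(113/(-1190) - 1418/(-1647))) - 2468 = (42 + 1151/(113*(-1/1190) - 1418*(-1/1647))) - 2468 = (42 + 1151/(-113/1190 + 1418/1647)) - 2468 = (42 + 1151/(1501309/1959930)) - 2468 = (42 + 1151*(1959930/1501309)) - 2468 = (42 + 2255879430/1501309) - 2468 = 2318934408/1501309 - 2468 = -1386296204/1501309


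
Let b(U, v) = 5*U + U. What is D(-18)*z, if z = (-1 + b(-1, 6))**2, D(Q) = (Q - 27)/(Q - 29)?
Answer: 2205/47 ≈ 46.915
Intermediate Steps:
b(U, v) = 6*U
D(Q) = (-27 + Q)/(-29 + Q)
z = 49 (z = (-1 + 6*(-1))**2 = (-1 - 6)**2 = (-7)**2 = 49)
D(-18)*z = ((-27 - 18)/(-29 - 18))*49 = (-45/(-47))*49 = -1/47*(-45)*49 = (45/47)*49 = 2205/47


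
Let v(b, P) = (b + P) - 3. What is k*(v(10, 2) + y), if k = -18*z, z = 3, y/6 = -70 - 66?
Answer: 43578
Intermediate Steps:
y = -816 (y = 6*(-70 - 66) = 6*(-136) = -816)
k = -54 (k = -18*3 = -54)
v(b, P) = -3 + P + b (v(b, P) = (P + b) - 3 = -3 + P + b)
k*(v(10, 2) + y) = -54*((-3 + 2 + 10) - 816) = -54*(9 - 816) = -54*(-807) = 43578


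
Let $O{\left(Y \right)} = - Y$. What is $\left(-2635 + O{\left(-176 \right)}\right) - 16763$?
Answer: $-19222$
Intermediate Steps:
$\left(-2635 + O{\left(-176 \right)}\right) - 16763 = \left(-2635 - -176\right) - 16763 = \left(-2635 + 176\right) - 16763 = -2459 - 16763 = -19222$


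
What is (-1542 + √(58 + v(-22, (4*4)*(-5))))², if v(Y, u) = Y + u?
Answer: 2377720 - 6168*I*√11 ≈ 2.3777e+6 - 20457.0*I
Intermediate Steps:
(-1542 + √(58 + v(-22, (4*4)*(-5))))² = (-1542 + √(58 + (-22 + (4*4)*(-5))))² = (-1542 + √(58 + (-22 + 16*(-5))))² = (-1542 + √(58 + (-22 - 80)))² = (-1542 + √(58 - 102))² = (-1542 + √(-44))² = (-1542 + 2*I*√11)²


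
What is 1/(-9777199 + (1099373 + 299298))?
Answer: -1/8378528 ≈ -1.1935e-7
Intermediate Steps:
1/(-9777199 + (1099373 + 299298)) = 1/(-9777199 + 1398671) = 1/(-8378528) = -1/8378528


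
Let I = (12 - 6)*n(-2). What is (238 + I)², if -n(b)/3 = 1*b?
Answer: 75076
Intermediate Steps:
n(b) = -3*b
I = 36 (I = (12 - 6)*(-3*(-2)) = 6*6 = 36)
(238 + I)² = (238 + 36)² = 274² = 75076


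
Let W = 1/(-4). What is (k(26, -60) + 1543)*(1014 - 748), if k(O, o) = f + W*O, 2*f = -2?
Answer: 408443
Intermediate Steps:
W = -1/4 ≈ -0.25000
f = -1 (f = (1/2)*(-2) = -1)
k(O, o) = -1 - O/4
(k(26, -60) + 1543)*(1014 - 748) = ((-1 - 1/4*26) + 1543)*(1014 - 748) = ((-1 - 13/2) + 1543)*266 = (-15/2 + 1543)*266 = (3071/2)*266 = 408443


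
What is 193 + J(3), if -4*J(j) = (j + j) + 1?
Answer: 765/4 ≈ 191.25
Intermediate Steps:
J(j) = -¼ - j/2 (J(j) = -((j + j) + 1)/4 = -(2*j + 1)/4 = -(1 + 2*j)/4 = -¼ - j/2)
193 + J(3) = 193 + (-¼ - ½*3) = 193 + (-¼ - 3/2) = 193 - 7/4 = 765/4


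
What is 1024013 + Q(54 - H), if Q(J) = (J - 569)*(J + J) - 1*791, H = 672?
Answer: 2490354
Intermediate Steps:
Q(J) = -791 + 2*J*(-569 + J) (Q(J) = (-569 + J)*(2*J) - 791 = 2*J*(-569 + J) - 791 = -791 + 2*J*(-569 + J))
1024013 + Q(54 - H) = 1024013 + (-791 - 1138*(54 - 1*672) + 2*(54 - 1*672)**2) = 1024013 + (-791 - 1138*(54 - 672) + 2*(54 - 672)**2) = 1024013 + (-791 - 1138*(-618) + 2*(-618)**2) = 1024013 + (-791 + 703284 + 2*381924) = 1024013 + (-791 + 703284 + 763848) = 1024013 + 1466341 = 2490354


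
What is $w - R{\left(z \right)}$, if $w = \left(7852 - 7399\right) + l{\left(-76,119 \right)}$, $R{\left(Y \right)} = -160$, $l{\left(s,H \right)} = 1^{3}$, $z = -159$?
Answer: $614$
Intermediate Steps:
$l{\left(s,H \right)} = 1$
$w = 454$ ($w = \left(7852 - 7399\right) + 1 = 453 + 1 = 454$)
$w - R{\left(z \right)} = 454 - -160 = 454 + 160 = 614$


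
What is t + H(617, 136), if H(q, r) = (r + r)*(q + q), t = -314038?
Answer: 21610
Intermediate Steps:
H(q, r) = 4*q*r (H(q, r) = (2*r)*(2*q) = 4*q*r)
t + H(617, 136) = -314038 + 4*617*136 = -314038 + 335648 = 21610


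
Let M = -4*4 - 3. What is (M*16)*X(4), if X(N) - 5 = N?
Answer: -2736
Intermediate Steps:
X(N) = 5 + N
M = -19 (M = -16 - 3 = -19)
(M*16)*X(4) = (-19*16)*(5 + 4) = -304*9 = -2736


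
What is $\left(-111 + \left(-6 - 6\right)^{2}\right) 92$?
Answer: $3036$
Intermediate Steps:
$\left(-111 + \left(-6 - 6\right)^{2}\right) 92 = \left(-111 + \left(-12\right)^{2}\right) 92 = \left(-111 + 144\right) 92 = 33 \cdot 92 = 3036$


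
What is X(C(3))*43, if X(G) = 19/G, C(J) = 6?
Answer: 817/6 ≈ 136.17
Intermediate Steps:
X(C(3))*43 = (19/6)*43 = 817/6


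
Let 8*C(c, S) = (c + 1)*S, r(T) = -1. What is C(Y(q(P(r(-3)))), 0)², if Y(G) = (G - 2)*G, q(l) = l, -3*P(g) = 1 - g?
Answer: 0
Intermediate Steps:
P(g) = -⅓ + g/3 (P(g) = -(1 - g)/3 = -⅓ + g/3)
Y(G) = G*(-2 + G) (Y(G) = (-2 + G)*G = G*(-2 + G))
C(c, S) = S*(1 + c)/8 (C(c, S) = ((c + 1)*S)/8 = ((1 + c)*S)/8 = (S*(1 + c))/8 = S*(1 + c)/8)
C(Y(q(P(r(-3)))), 0)² = ((⅛)*0*(1 + (-⅓ + (⅓)*(-1))*(-2 + (-⅓ + (⅓)*(-1)))))² = ((⅛)*0*(1 + (-⅓ - ⅓)*(-2 + (-⅓ - ⅓))))² = ((⅛)*0*(1 - 2*(-2 - ⅔)/3))² = ((⅛)*0*(1 - ⅔*(-8/3)))² = ((⅛)*0*(1 + 16/9))² = ((⅛)*0*(25/9))² = 0² = 0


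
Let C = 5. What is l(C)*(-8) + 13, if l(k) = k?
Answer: -27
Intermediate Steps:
l(C)*(-8) + 13 = 5*(-8) + 13 = -40 + 13 = -27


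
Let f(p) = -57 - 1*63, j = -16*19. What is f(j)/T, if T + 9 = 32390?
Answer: -120/32381 ≈ -0.0037059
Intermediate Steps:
j = -304
f(p) = -120 (f(p) = -57 - 63 = -120)
T = 32381 (T = -9 + 32390 = 32381)
f(j)/T = -120/32381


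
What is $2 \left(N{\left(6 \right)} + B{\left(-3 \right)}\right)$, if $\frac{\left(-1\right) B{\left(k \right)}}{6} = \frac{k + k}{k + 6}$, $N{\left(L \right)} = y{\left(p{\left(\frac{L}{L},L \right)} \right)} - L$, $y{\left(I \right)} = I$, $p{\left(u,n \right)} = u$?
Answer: $14$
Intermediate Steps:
$N{\left(L \right)} = 1 - L$ ($N{\left(L \right)} = \frac{L}{L} - L = 1 - L$)
$B{\left(k \right)} = - \frac{12 k}{6 + k}$ ($B{\left(k \right)} = - 6 \frac{k + k}{k + 6} = - 6 \frac{2 k}{6 + k} = - \frac{12 k}{6 + k}$)
$2 \left(N{\left(6 \right)} + B{\left(-3 \right)}\right) = 2 \left(\left(1 - 6\right) - - \frac{36}{6 - 3}\right) = 2 \left(\left(1 - 6\right) - - \frac{36}{3}\right) = 2 \left(-5 - \left(-36\right) \frac{1}{3}\right) = 2 \left(-5 + 12\right) = 2 \cdot 7 = 14$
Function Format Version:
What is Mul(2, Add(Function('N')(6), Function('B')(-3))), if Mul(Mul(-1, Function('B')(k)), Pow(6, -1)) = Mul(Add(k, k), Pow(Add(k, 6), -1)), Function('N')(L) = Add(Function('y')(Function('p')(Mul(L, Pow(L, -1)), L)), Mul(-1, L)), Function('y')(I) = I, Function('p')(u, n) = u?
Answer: 14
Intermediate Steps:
Function('N')(L) = Add(1, Mul(-1, L)) (Function('N')(L) = Add(Mul(L, Pow(L, -1)), Mul(-1, L)) = Add(1, Mul(-1, L)))
Function('B')(k) = Mul(-12, k, Pow(Add(6, k), -1)) (Function('B')(k) = Mul(-6, Mul(Add(k, k), Pow(Add(k, 6), -1))) = Mul(-6, Mul(Mul(2, k), Pow(Add(6, k), -1))) = Mul(-6, Mul(2, k, Pow(Add(6, k), -1))) = Mul(-12, k, Pow(Add(6, k), -1)))
Mul(2, Add(Function('N')(6), Function('B')(-3))) = Mul(2, Add(Add(1, Mul(-1, 6)), Mul(-12, -3, Pow(Add(6, -3), -1)))) = Mul(2, Add(Add(1, -6), Mul(-12, -3, Pow(3, -1)))) = Mul(2, Add(-5, Mul(-12, -3, Rational(1, 3)))) = Mul(2, Add(-5, 12)) = Mul(2, 7) = 14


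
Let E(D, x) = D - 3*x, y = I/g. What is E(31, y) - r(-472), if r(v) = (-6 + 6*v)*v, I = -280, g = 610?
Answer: -81709721/61 ≈ -1.3395e+6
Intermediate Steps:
y = -28/61 (y = -280/610 = -280*1/610 = -28/61 ≈ -0.45902)
r(v) = v*(-6 + 6*v)
E(31, y) - r(-472) = (31 - 3*(-28/61)) - 6*(-472)*(-1 - 472) = (31 + 84/61) - 6*(-472)*(-473) = 1975/61 - 1*1339536 = 1975/61 - 1339536 = -81709721/61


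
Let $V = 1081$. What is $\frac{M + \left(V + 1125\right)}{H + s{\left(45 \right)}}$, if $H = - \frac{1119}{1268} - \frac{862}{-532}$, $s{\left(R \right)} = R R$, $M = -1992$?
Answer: $\frac{36089816}{341628527} \approx 0.10564$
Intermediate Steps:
$s{\left(R \right)} = R^{2}$
$H = \frac{124427}{168644}$ ($H = \left(-1119\right) \frac{1}{1268} - - \frac{431}{266} = - \frac{1119}{1268} + \frac{431}{266} = \frac{124427}{168644} \approx 0.73781$)
$\frac{M + \left(V + 1125\right)}{H + s{\left(45 \right)}} = \frac{-1992 + \left(1081 + 1125\right)}{\frac{124427}{168644} + 45^{2}} = \frac{-1992 + 2206}{\frac{124427}{168644} + 2025} = \frac{214}{\frac{341628527}{168644}} = 214 \cdot \frac{168644}{341628527} = \frac{36089816}{341628527}$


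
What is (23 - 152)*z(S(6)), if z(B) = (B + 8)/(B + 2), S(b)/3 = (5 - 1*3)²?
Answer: -1290/7 ≈ -184.29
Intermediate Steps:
S(b) = 12 (S(b) = 3*(5 - 1*3)² = 3*(5 - 3)² = 3*2² = 3*4 = 12)
z(B) = (8 + B)/(2 + B)
(23 - 152)*z(S(6)) = (23 - 152)*((8 + 12)/(2 + 12)) = -129*20/14 = -129*10/7 = -1290/7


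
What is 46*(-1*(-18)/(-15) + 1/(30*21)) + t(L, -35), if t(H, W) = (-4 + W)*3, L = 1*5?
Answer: -10844/63 ≈ -172.13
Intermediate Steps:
L = 5
t(H, W) = -12 + 3*W
46*(-1*(-18)/(-15) + 1/(30*21)) + t(L, -35) = 46*(-1*(-18)/(-15) + 1/(30*21)) + (-12 + 3*(-35)) = 46*(18*(-1/15) + (1/30)*(1/21)) + (-12 - 105) = 46*(-6/5 + 1/630) - 117 = 46*(-151/126) - 117 = -3473/63 - 117 = -10844/63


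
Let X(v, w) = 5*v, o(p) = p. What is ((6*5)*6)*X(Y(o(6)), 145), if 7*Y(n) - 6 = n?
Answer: 10800/7 ≈ 1542.9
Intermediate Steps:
Y(n) = 6/7 + n/7
((6*5)*6)*X(Y(o(6)), 145) = ((6*5)*6)*(5*(6/7 + (⅐)*6)) = (30*6)*(5*(6/7 + 6/7)) = 180*(5*(12/7)) = 180*(60/7) = 10800/7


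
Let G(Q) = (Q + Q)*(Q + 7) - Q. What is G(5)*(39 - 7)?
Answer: 3680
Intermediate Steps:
G(Q) = -Q + 2*Q*(7 + Q) (G(Q) = (2*Q)*(7 + Q) - Q = 2*Q*(7 + Q) - Q = -Q + 2*Q*(7 + Q))
G(5)*(39 - 7) = (5*(13 + 2*5))*(39 - 7) = (5*(13 + 10))*32 = (5*23)*32 = 115*32 = 3680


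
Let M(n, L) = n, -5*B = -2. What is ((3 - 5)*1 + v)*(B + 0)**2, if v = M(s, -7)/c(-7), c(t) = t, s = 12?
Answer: -104/175 ≈ -0.59429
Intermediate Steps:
B = 2/5 (B = -1/5*(-2) = 2/5 ≈ 0.40000)
v = -12/7 (v = 12/(-7) = 12*(-1/7) = -12/7 ≈ -1.7143)
((3 - 5)*1 + v)*(B + 0)**2 = ((3 - 5)*1 - 12/7)*(2/5 + 0)**2 = (-2*1 - 12/7)*(2/5)**2 = (-2 - 12/7)*(4/25) = -26/7*4/25 = -104/175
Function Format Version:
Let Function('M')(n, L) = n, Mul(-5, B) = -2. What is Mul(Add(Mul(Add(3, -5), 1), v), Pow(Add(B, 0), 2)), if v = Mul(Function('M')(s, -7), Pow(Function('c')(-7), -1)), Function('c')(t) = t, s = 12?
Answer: Rational(-104, 175) ≈ -0.59429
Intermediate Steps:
B = Rational(2, 5) (B = Mul(Rational(-1, 5), -2) = Rational(2, 5) ≈ 0.40000)
v = Rational(-12, 7) (v = Mul(12, Pow(-7, -1)) = Mul(12, Rational(-1, 7)) = Rational(-12, 7) ≈ -1.7143)
Mul(Add(Mul(Add(3, -5), 1), v), Pow(Add(B, 0), 2)) = Mul(Add(Mul(Add(3, -5), 1), Rational(-12, 7)), Pow(Add(Rational(2, 5), 0), 2)) = Mul(Add(Mul(-2, 1), Rational(-12, 7)), Pow(Rational(2, 5), 2)) = Mul(Add(-2, Rational(-12, 7)), Rational(4, 25)) = Mul(Rational(-26, 7), Rational(4, 25)) = Rational(-104, 175)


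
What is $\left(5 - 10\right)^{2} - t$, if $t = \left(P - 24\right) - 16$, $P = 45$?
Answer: $20$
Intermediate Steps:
$t = 5$ ($t = \left(45 - 24\right) - 16 = 21 - 16 = 5$)
$\left(5 - 10\right)^{2} - t = \left(5 - 10\right)^{2} - 5 = \left(-5\right)^{2} - 5 = 25 - 5 = 20$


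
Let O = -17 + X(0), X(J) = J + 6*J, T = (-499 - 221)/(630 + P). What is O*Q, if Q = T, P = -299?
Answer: 12240/331 ≈ 36.979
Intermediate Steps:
T = -720/331 (T = (-499 - 221)/(630 - 299) = -720/331 ≈ -2.1752)
X(J) = 7*J
Q = -720/331 ≈ -2.1752
O = -17 (O = -17 + 7*0 = -17 + 0 = -17)
O*Q = -17*(-720/331) = 12240/331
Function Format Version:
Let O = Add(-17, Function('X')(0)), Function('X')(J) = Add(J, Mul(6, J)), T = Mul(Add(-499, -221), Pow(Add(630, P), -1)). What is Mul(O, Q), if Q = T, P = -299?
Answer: Rational(12240, 331) ≈ 36.979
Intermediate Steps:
T = Rational(-720, 331) (T = Mul(Add(-499, -221), Pow(Add(630, -299), -1)) = Mul(-720, Pow(331, -1)) = Mul(-720, Rational(1, 331)) = Rational(-720, 331) ≈ -2.1752)
Function('X')(J) = Mul(7, J)
Q = Rational(-720, 331) ≈ -2.1752
O = -17 (O = Add(-17, Mul(7, 0)) = Add(-17, 0) = -17)
Mul(O, Q) = Mul(-17, Rational(-720, 331)) = Rational(12240, 331)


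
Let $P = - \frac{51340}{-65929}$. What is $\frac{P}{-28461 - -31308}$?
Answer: $\frac{51340}{187699863} \approx 0.00027352$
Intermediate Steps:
$P = \frac{51340}{65929}$ ($P = \left(-51340\right) \left(- \frac{1}{65929}\right) = \frac{51340}{65929} \approx 0.77872$)
$\frac{P}{-28461 - -31308} = \frac{51340}{65929 \left(-28461 - -31308\right)} = \frac{51340}{65929 \left(-28461 + 31308\right)} = \frac{51340}{65929 \cdot 2847} = \frac{51340}{65929} \cdot \frac{1}{2847} = \frac{51340}{187699863}$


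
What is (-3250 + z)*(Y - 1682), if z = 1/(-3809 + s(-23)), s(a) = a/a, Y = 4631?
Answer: -36496826949/3808 ≈ -9.5843e+6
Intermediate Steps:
s(a) = 1
z = -1/3808 (z = 1/(-3809 + 1) = 1/(-3808) = -1/3808 ≈ -0.00026261)
(-3250 + z)*(Y - 1682) = (-3250 - 1/3808)*(4631 - 1682) = -12376001/3808*2949 = -36496826949/3808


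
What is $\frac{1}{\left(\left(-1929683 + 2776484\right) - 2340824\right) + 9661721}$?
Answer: $\frac{1}{8167698} \approx 1.2243 \cdot 10^{-7}$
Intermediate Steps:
$\frac{1}{\left(\left(-1929683 + 2776484\right) - 2340824\right) + 9661721} = \frac{1}{\left(846801 - 2340824\right) + 9661721} = \frac{1}{-1494023 + 9661721} = \frac{1}{8167698}$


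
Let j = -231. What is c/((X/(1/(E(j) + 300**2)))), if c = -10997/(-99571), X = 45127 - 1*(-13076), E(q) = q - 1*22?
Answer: 1571/74301937635573 ≈ 2.1143e-11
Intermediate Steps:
E(q) = -22 + q (E(q) = q - 22 = -22 + q)
X = 58203 (X = 45127 + 13076 = 58203)
c = 10997/99571 (c = -10997*(-1/99571) = 10997/99571 ≈ 0.11044)
c/((X/(1/(E(j) + 300**2)))) = 10997/(99571*((58203/(1/((-22 - 231) + 300**2))))) = 10997/(99571*((58203/(1/(-253 + 90000))))) = 10997/(99571*((58203/(1/89747)))) = 10997/(99571*((58203*89747))) = (10997/99571)/5223544641 = (10997/99571)*(1/5223544641) = 1571/74301937635573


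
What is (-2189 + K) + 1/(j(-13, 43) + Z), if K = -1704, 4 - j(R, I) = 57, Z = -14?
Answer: -260832/67 ≈ -3893.0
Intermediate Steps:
j(R, I) = -53 (j(R, I) = 4 - 1*57 = 4 - 57 = -53)
(-2189 + K) + 1/(j(-13, 43) + Z) = (-2189 - 1704) + 1/(-53 - 14) = -3893 + 1/(-67) = -3893 - 1/67 = -260832/67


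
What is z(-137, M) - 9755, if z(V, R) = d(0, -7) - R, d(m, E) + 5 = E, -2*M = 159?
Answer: -19375/2 ≈ -9687.5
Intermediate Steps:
M = -159/2 (M = -½*159 = -159/2 ≈ -79.500)
d(m, E) = -5 + E
z(V, R) = -12 - R (z(V, R) = (-5 - 7) - R = -12 - R)
z(-137, M) - 9755 = (-12 - 1*(-159/2)) - 9755 = (-12 + 159/2) - 9755 = 135/2 - 9755 = -19375/2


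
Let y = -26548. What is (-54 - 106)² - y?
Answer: 52148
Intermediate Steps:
(-54 - 106)² - y = (-54 - 106)² - 1*(-26548) = (-160)² + 26548 = 25600 + 26548 = 52148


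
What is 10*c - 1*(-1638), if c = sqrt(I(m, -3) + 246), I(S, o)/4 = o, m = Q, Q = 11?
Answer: 1638 + 30*sqrt(26) ≈ 1791.0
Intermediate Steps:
m = 11
I(S, o) = 4*o
c = 3*sqrt(26) (c = sqrt(4*(-3) + 246) = sqrt(-12 + 246) = sqrt(234) = 3*sqrt(26) ≈ 15.297)
10*c - 1*(-1638) = 10*(3*sqrt(26)) - 1*(-1638) = 30*sqrt(26) + 1638 = 1638 + 30*sqrt(26)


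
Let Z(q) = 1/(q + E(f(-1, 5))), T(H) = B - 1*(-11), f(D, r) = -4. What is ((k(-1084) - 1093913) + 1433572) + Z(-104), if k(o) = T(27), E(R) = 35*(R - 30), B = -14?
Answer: 439514863/1294 ≈ 3.3966e+5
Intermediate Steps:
E(R) = -1050 + 35*R (E(R) = 35*(-30 + R) = -1050 + 35*R)
T(H) = -3 (T(H) = -14 - 1*(-11) = -14 + 11 = -3)
k(o) = -3
Z(q) = 1/(-1190 + q) (Z(q) = 1/(q + (-1050 + 35*(-4))) = 1/(q + (-1050 - 140)) = 1/(q - 1190) = 1/(-1190 + q))
((k(-1084) - 1093913) + 1433572) + Z(-104) = ((-3 - 1093913) + 1433572) + 1/(-1190 - 104) = (-1093916 + 1433572) + 1/(-1294) = 339656 - 1/1294 = 439514863/1294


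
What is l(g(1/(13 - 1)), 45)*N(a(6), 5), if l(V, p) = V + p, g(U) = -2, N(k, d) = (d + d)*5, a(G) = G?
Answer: 2150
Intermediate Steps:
N(k, d) = 10*d (N(k, d) = (2*d)*5 = 10*d)
l(g(1/(13 - 1)), 45)*N(a(6), 5) = (-2 + 45)*(10*5) = 43*50 = 2150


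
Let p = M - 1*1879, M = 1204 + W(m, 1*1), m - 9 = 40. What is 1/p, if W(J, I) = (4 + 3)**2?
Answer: -1/626 ≈ -0.0015974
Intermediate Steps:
m = 49 (m = 9 + 40 = 49)
W(J, I) = 49 (W(J, I) = 7**2 = 49)
M = 1253 (M = 1204 + 49 = 1253)
p = -626 (p = 1253 - 1*1879 = 1253 - 1879 = -626)
1/p = 1/(-626) = -1/626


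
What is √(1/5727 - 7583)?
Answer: 32*I*√242882070/5727 ≈ 87.08*I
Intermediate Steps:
√(1/5727 - 7583) = √(-43427840/5727) = 32*I*√242882070/5727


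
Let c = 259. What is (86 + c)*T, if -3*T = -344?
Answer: 39560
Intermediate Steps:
T = 344/3 (T = -1/3*(-344) = 344/3 ≈ 114.67)
(86 + c)*T = (86 + 259)*(344/3) = 345*(344/3) = 39560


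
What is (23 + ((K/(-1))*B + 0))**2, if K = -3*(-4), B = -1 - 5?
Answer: 9025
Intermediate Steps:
B = -6
K = 12
(23 + ((K/(-1))*B + 0))**2 = (23 + ((12/(-1))*(-6) + 0))**2 = (23 + ((12*(-1))*(-6) + 0))**2 = (23 + (-12*(-6) + 0))**2 = (23 + (72 + 0))**2 = (23 + 72)**2 = 95**2 = 9025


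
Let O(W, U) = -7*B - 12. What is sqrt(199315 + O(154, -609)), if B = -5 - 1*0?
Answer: sqrt(199338) ≈ 446.47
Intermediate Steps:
B = -5 (B = -5 + 0 = -5)
O(W, U) = 23 (O(W, U) = -7*(-5) - 12 = 35 - 12 = 23)
sqrt(199315 + O(154, -609)) = sqrt(199315 + 23) = sqrt(199338)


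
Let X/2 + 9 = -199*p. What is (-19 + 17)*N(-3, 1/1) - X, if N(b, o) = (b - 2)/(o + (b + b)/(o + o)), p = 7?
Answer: 2799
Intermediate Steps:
N(b, o) = (-2 + b)/(o + b/o) (N(b, o) = (-2 + b)/(o + (2*b)/((2*o))) = (-2 + b)/(o + (2*b)*(1/(2*o))) = (-2 + b)/(o + b/o))
X = -2804 (X = -18 + 2*(-199*7) = -18 + 2*(-1393) = -18 - 2786 = -2804)
(-19 + 17)*N(-3, 1/1) - X = (-19 + 17)*((-2 - 3)/(1*(-3 + (1/1)**2))) - 1*(-2804) = -2*(-5)/(-3 + 1**2) + 2804 = -2*(-5)/(-3 + 1) + 2804 = -2*(-5)/(-2) + 2804 = -2*(-1)*(-5)/2 + 2804 = -2*5/2 + 2804 = -5 + 2804 = 2799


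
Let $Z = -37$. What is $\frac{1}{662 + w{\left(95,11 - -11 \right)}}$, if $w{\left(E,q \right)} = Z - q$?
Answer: $\frac{1}{603} \approx 0.0016584$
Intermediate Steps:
$w{\left(E,q \right)} = -37 - q$
$\frac{1}{662 + w{\left(95,11 - -11 \right)}} = \frac{1}{662 - \left(48 + 11\right)} = \frac{1}{662 - 59} = \frac{1}{603}$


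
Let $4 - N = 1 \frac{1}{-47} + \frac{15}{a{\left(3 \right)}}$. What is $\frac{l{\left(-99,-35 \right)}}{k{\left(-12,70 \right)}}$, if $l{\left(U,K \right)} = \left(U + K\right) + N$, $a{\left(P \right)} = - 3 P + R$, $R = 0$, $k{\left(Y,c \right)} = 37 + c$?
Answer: $- \frac{18092}{15087} \approx -1.1992$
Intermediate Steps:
$a{\left(P \right)} = - 3 P$ ($a{\left(P \right)} = - 3 P + 0 = - 3 P$)
$N = \frac{802}{141}$ ($N = 4 - \left(1 \frac{1}{-47} + \frac{15}{\left(-3\right) 3}\right) = 4 - \left(1 \left(- \frac{1}{47}\right) + \frac{15}{-9}\right) = 4 - \left(- \frac{1}{47} + 15 \left(- \frac{1}{9}\right)\right) = 4 - \left(- \frac{1}{47} - \frac{5}{3}\right) = 4 - - \frac{238}{141} = 4 + \frac{238}{141} = \frac{802}{141} \approx 5.6879$)
$l{\left(U,K \right)} = \frac{802}{141} + K + U$ ($l{\left(U,K \right)} = \left(U + K\right) + \frac{802}{141} = \left(K + U\right) + \frac{802}{141} = \frac{802}{141} + K + U$)
$\frac{l{\left(-99,-35 \right)}}{k{\left(-12,70 \right)}} = \frac{\frac{802}{141} - 35 - 99}{37 + 70} = - \frac{18092}{141 \cdot 107} = \left(- \frac{18092}{141}\right) \frac{1}{107} = - \frac{18092}{15087}$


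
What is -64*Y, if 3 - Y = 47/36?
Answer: -976/9 ≈ -108.44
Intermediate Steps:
Y = 61/36 (Y = 3 - 47/36 = 61/36 ≈ 1.6944)
-64*Y = -64*61/36 = -976/9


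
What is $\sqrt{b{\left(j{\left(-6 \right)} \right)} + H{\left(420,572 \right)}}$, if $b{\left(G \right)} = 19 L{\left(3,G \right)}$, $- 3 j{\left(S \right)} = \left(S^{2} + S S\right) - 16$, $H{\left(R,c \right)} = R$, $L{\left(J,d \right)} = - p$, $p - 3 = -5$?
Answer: $\sqrt{458} \approx 21.401$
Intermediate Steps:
$p = -2$ ($p = 3 - 5 = -2$)
$L{\left(J,d \right)} = 2$ ($L{\left(J,d \right)} = \left(-1\right) \left(-2\right) = 2$)
$j{\left(S \right)} = \frac{16}{3} - \frac{2 S^{2}}{3}$ ($j{\left(S \right)} = - \frac{\left(S^{2} + S S\right) - 16}{3} = - \frac{\left(S^{2} + S^{2}\right) - 16}{3} = - \frac{2 S^{2} - 16}{3} = - \frac{-16 + 2 S^{2}}{3} = \frac{16}{3} - \frac{2 S^{2}}{3}$)
$b{\left(G \right)} = 38$ ($b{\left(G \right)} = 19 \cdot 2 = 38$)
$\sqrt{b{\left(j{\left(-6 \right)} \right)} + H{\left(420,572 \right)}} = \sqrt{38 + 420} = \sqrt{458}$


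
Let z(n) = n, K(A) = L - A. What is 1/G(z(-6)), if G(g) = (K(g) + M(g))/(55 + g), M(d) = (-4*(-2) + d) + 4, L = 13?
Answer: 49/25 ≈ 1.9600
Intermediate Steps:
K(A) = 13 - A
M(d) = 12 + d (M(d) = (8 + d) + 4 = 12 + d)
G(g) = 25/(55 + g) (G(g) = ((13 - g) + (12 + g))/(55 + g) = 25/(55 + g))
1/G(z(-6)) = 1/(25/(55 - 6)) = 1/(25/49) = 49/25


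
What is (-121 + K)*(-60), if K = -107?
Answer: 13680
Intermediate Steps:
(-121 + K)*(-60) = (-121 - 107)*(-60) = -228*(-60) = 13680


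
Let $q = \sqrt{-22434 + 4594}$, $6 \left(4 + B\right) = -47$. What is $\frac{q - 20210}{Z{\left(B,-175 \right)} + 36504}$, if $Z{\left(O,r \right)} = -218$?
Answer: $- \frac{10105}{18143} + \frac{2 i \sqrt{1115}}{18143} \approx -0.55696 + 0.0036809 i$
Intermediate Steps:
$B = - \frac{71}{6}$ ($B = -4 + \frac{1}{6} \left(-47\right) = -4 - \frac{47}{6} = - \frac{71}{6} \approx -11.833$)
$q = 4 i \sqrt{1115}$ ($q = \sqrt{-17840} = 4 i \sqrt{1115} \approx 133.57 i$)
$\frac{q - 20210}{Z{\left(B,-175 \right)} + 36504} = \frac{4 i \sqrt{1115} - 20210}{-218 + 36504} = \frac{-20210 + 4 i \sqrt{1115}}{36286} = \left(-20210 + 4 i \sqrt{1115}\right) \frac{1}{36286} = - \frac{10105}{18143} + \frac{2 i \sqrt{1115}}{18143}$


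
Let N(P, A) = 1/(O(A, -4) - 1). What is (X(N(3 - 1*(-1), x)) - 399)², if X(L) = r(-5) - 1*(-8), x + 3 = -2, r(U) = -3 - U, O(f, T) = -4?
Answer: 151321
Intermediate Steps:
x = -5 (x = -3 - 2 = -5)
N(P, A) = -⅕ (N(P, A) = 1/(-4 - 1) = 1/(-5) = -⅕)
X(L) = 10 (X(L) = (-3 - 1*(-5)) - 1*(-8) = (-3 + 5) + 8 = 2 + 8 = 10)
(X(N(3 - 1*(-1), x)) - 399)² = (10 - 399)² = (-389)² = 151321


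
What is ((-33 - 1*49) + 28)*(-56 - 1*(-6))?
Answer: 2700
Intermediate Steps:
((-33 - 1*49) + 28)*(-56 - 1*(-6)) = ((-33 - 49) + 28)*(-56 + 6) = (-82 + 28)*(-50) = -54*(-50) = 2700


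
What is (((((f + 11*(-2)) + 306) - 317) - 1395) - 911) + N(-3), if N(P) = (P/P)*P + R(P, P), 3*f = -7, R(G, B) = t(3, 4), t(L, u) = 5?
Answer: -7018/3 ≈ -2339.3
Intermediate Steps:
R(G, B) = 5
f = -7/3 (f = (⅓)*(-7) = -7/3 ≈ -2.3333)
N(P) = 5 + P (N(P) = (P/P)*P + 5 = 1*P + 5 = P + 5 = 5 + P)
(((((f + 11*(-2)) + 306) - 317) - 1395) - 911) + N(-3) = (((((-7/3 + 11*(-2)) + 306) - 317) - 1395) - 911) + (5 - 3) = (((((-7/3 - 22) + 306) - 317) - 1395) - 911) + 2 = ((((-73/3 + 306) - 317) - 1395) - 911) + 2 = (((845/3 - 317) - 1395) - 911) + 2 = ((-106/3 - 1395) - 911) + 2 = (-4291/3 - 911) + 2 = -7024/3 + 2 = -7018/3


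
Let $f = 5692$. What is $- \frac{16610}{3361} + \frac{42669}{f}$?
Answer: $\frac{48866389}{19130812} \approx 2.5543$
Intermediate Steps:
$- \frac{16610}{3361} + \frac{42669}{f} = - \frac{16610}{3361} + \frac{42669}{5692} = \frac{48866389}{19130812}$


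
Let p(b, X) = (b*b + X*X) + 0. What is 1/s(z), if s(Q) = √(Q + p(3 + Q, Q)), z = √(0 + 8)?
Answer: (25 + 14*√2)^(-½) ≈ 0.14941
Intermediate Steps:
z = 2*√2 (z = √8 = 2*√2 ≈ 2.8284)
p(b, X) = X² + b² (p(b, X) = (b² + X²) + 0 = (X² + b²) + 0 = X² + b²)
s(Q) = √(Q + Q² + (3 + Q)²) (s(Q) = √(Q + (Q² + (3 + Q)²)) = √(Q + Q² + (3 + Q)²))
1/s(z) = 1/(√(2*√2 + (2*√2)² + (3 + 2*√2)²)) = 1/(√(2*√2 + 8 + (3 + 2*√2)²)) = 1/(√(8 + (3 + 2*√2)² + 2*√2)) = (8 + (3 + 2*√2)² + 2*√2)^(-½)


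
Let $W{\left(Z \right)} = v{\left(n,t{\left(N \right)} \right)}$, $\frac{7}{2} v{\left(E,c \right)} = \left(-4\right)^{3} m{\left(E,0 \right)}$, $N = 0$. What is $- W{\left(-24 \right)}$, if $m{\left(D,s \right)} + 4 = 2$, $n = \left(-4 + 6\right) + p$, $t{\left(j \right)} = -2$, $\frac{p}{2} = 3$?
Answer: $- \frac{256}{7} \approx -36.571$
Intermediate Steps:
$p = 6$ ($p = 2 \cdot 3 = 6$)
$n = 8$ ($n = \left(-4 + 6\right) + 6 = 2 + 6 = 8$)
$m{\left(D,s \right)} = -2$ ($m{\left(D,s \right)} = -4 + 2 = -2$)
$v{\left(E,c \right)} = \frac{256}{7}$ ($v{\left(E,c \right)} = \frac{2 \left(-4\right)^{3} \left(-2\right)}{7} = \frac{2 \left(\left(-64\right) \left(-2\right)\right)}{7} = \frac{2}{7} \cdot 128 = \frac{256}{7}$)
$W{\left(Z \right)} = \frac{256}{7}$
$- W{\left(-24 \right)} = \left(-1\right) \frac{256}{7} = - \frac{256}{7}$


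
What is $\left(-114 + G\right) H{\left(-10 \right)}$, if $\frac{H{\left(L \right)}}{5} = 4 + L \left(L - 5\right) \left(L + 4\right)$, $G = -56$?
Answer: $761600$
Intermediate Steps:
$H{\left(L \right)} = 20 + 5 L \left(-5 + L\right) \left(4 + L\right)$ ($H{\left(L \right)} = 5 \left(4 + L \left(L - 5\right) \left(L + 4\right)\right) = 5 \left(4 + L \left(-5 + L\right) \left(4 + L\right)\right) = 20 + 5 L \left(-5 + L\right) \left(4 + L\right)$)
$\left(-114 + G\right) H{\left(-10 \right)} = \left(-114 - 56\right) \left(20 - -1000 - 5 \left(-10\right)^{2} + 5 \left(-10\right)^{3}\right) = - 170 \left(20 + 1000 - 500 + 5 \left(-1000\right)\right) = - 170 \left(20 + 1000 - 500 - 5000\right) = \left(-170\right) \left(-4480\right) = 761600$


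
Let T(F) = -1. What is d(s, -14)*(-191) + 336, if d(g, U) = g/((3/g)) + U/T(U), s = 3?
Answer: -2911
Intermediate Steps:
d(g, U) = -U + g**2/3 (d(g, U) = g/((3/g)) + U/(-1) = g*(g/3) + U*(-1) = g**2/3 - U = -U + g**2/3)
d(s, -14)*(-191) + 336 = (-1*(-14) + (1/3)*3**2)*(-191) + 336 = (14 + (1/3)*9)*(-191) + 336 = (14 + 3)*(-191) + 336 = 17*(-191) + 336 = -3247 + 336 = -2911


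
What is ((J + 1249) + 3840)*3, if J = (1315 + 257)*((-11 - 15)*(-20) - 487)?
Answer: 170895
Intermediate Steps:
J = 51876 (J = 1572*(-26*(-20) - 487) = 1572*(520 - 487) = 1572*33 = 51876)
((J + 1249) + 3840)*3 = ((51876 + 1249) + 3840)*3 = (53125 + 3840)*3 = 56965*3 = 170895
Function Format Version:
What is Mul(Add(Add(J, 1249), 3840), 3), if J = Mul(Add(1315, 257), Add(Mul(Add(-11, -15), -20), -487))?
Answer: 170895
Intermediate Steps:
J = 51876 (J = Mul(1572, Add(Mul(-26, -20), -487)) = Mul(1572, Add(520, -487)) = Mul(1572, 33) = 51876)
Mul(Add(Add(J, 1249), 3840), 3) = Mul(Add(Add(51876, 1249), 3840), 3) = Mul(Add(53125, 3840), 3) = Mul(56965, 3) = 170895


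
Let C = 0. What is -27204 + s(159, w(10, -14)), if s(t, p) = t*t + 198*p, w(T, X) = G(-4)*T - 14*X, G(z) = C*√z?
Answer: 36885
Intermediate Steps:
G(z) = 0 (G(z) = 0*√z = 0)
w(T, X) = -14*X (w(T, X) = 0*T - 14*X = 0 - 14*X = -14*X)
s(t, p) = t² + 198*p
-27204 + s(159, w(10, -14)) = -27204 + (159² + 198*(-14*(-14))) = -27204 + (25281 + 198*196) = -27204 + (25281 + 38808) = -27204 + 64089 = 36885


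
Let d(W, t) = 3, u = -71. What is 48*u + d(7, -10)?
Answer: -3405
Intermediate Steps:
48*u + d(7, -10) = 48*(-71) + 3 = -3408 + 3 = -3405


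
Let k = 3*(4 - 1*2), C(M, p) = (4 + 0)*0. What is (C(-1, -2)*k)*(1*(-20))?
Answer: 0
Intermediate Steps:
C(M, p) = 0 (C(M, p) = 4*0 = 0)
k = 6 (k = 3*(4 - 2) = 3*2 = 6)
(C(-1, -2)*k)*(1*(-20)) = (0*6)*(1*(-20)) = 0*(-20) = 0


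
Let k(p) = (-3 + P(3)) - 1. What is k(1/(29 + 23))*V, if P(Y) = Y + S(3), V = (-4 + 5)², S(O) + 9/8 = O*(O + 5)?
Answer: 175/8 ≈ 21.875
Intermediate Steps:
S(O) = -9/8 + O*(5 + O) (S(O) = -9/8 + O*(O + 5) = -9/8 + O*(5 + O))
V = 1 (V = 1² = 1)
P(Y) = 183/8 + Y (P(Y) = Y + (-9/8 + 3² + 5*3) = Y + (-9/8 + 9 + 15) = Y + 183/8 = 183/8 + Y)
k(p) = 175/8 (k(p) = (-3 + (183/8 + 3)) - 1 = (-3 + 207/8) - 1 = 183/8 - 1 = 175/8)
k(1/(29 + 23))*V = (175/8)*1 = 175/8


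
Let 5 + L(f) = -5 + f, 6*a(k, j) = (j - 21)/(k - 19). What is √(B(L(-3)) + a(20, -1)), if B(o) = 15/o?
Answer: 2*I*√1833/39 ≈ 2.1956*I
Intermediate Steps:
a(k, j) = (-21 + j)/(6*(-19 + k)) (a(k, j) = ((j - 21)/(k - 19))/6 = ((-21 + j)/(-19 + k))/6 = (-21 + j)/(6*(-19 + k)))
L(f) = -10 + f (L(f) = -5 + (-5 + f) = -10 + f)
√(B(L(-3)) + a(20, -1)) = √(15/(-10 - 3) + (-21 - 1)/(6*(-19 + 20))) = √(15/(-13) + (⅙)*(-22)/1) = √(15*(-1/13) + (⅙)*1*(-22)) = √(-15/13 - 11/3) = √(-188/39) = 2*I*√1833/39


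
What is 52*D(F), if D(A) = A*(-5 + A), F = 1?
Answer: -208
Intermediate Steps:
52*D(F) = 52*(1*(-5 + 1)) = 52*(1*(-4)) = 52*(-4) = -208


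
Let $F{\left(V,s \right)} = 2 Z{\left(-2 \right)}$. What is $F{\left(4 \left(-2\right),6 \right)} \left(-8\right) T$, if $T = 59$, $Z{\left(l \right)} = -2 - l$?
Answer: $0$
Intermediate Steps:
$F{\left(V,s \right)} = 0$ ($F{\left(V,s \right)} = 2 \left(-2 - -2\right) = 2 \left(-2 + 2\right) = 2 \cdot 0 = 0$)
$F{\left(4 \left(-2\right),6 \right)} \left(-8\right) T = 0 \left(-8\right) 59 = 0 \cdot 59 = 0$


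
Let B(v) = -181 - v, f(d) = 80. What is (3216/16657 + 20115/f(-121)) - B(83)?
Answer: 137421735/266512 ≈ 515.63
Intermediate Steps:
(3216/16657 + 20115/f(-121)) - B(83) = (3216/16657 + 20115/80) - (-181 - 1*83) = (3216*(1/16657) + 20115*(1/80)) - (-181 - 83) = (3216/16657 + 4023/16) - 1*(-264) = 67062567/266512 + 264 = 137421735/266512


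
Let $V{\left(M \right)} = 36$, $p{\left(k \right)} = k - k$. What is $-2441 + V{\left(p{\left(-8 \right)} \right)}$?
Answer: $-2405$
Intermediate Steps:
$p{\left(k \right)} = 0$
$-2441 + V{\left(p{\left(-8 \right)} \right)} = -2441 + 36 = -2405$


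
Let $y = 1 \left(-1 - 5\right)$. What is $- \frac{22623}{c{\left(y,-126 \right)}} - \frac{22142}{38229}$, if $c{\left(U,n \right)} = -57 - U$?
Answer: $\frac{287908475}{649893} \approx 443.01$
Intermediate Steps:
$y = -6$ ($y = 1 \left(-6\right) = -6$)
$- \frac{22623}{c{\left(y,-126 \right)}} - \frac{22142}{38229} = - \frac{22623}{-57 - -6} - \frac{22142}{38229} = - \frac{22623}{-57 + 6} - \frac{22142}{38229} = - \frac{22623}{-51} - \frac{22142}{38229} = \left(-22623\right) \left(- \frac{1}{51}\right) - \frac{22142}{38229} = \frac{7541}{17} - \frac{22142}{38229} = \frac{287908475}{649893}$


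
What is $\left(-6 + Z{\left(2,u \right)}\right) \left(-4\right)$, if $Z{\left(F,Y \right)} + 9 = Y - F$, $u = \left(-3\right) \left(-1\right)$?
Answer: $56$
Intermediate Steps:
$u = 3$
$Z{\left(F,Y \right)} = -9 + Y - F$ ($Z{\left(F,Y \right)} = -9 - \left(F - Y\right) = -9 + Y - F$)
$\left(-6 + Z{\left(2,u \right)}\right) \left(-4\right) = \left(-6 - 8\right) \left(-4\right) = \left(-14\right) \left(-4\right) = 56$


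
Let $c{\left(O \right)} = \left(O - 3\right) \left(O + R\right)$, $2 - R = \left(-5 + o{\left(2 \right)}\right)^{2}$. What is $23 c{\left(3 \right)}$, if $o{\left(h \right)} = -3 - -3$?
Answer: $0$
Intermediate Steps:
$o{\left(h \right)} = 0$ ($o{\left(h \right)} = -3 + 3 = 0$)
$R = -23$ ($R = 2 - \left(-5 + 0\right)^{2} = 2 - \left(-5\right)^{2} = 2 - 25 = -23$)
$c{\left(O \right)} = \left(-23 + O\right) \left(-3 + O\right)$ ($c{\left(O \right)} = \left(O - 3\right) \left(O - 23\right) = \left(-3 + O\right) \left(-23 + O\right) = \left(-23 + O\right) \left(-3 + O\right)$)
$23 c{\left(3 \right)} = 23 \left(69 + 3^{2} - 78\right) = 23 \left(69 + 9 - 78\right) = 23 \cdot 0 = 0$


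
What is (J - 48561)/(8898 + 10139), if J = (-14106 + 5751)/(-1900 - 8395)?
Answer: -99985428/39197183 ≈ -2.5508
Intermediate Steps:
J = 1671/2059 (J = -8355/(-10295) = -8355*(-1/10295) = 1671/2059 ≈ 0.81156)
(J - 48561)/(8898 + 10139) = (1671/2059 - 48561)/(8898 + 10139) = -99985428/2059/19037 = -99985428/2059*1/19037 = -99985428/39197183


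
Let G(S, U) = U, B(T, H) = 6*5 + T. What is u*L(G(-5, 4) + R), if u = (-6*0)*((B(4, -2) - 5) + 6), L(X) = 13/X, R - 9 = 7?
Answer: 0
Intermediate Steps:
B(T, H) = 30 + T
R = 16 (R = 9 + 7 = 16)
u = 0 (u = (-6*0)*(((30 + 4) - 5) + 6) = 0*((34 - 5) + 6) = 0*(29 + 6) = 0*35 = 0)
u*L(G(-5, 4) + R) = 0*(13/(4 + 16)) = 0*(13/20) = 0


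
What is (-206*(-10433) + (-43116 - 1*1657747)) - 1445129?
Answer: -996794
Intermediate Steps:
(-206*(-10433) + (-43116 - 1*1657747)) - 1445129 = (2149198 + (-43116 - 1657747)) - 1445129 = (2149198 - 1700863) - 1445129 = 448335 - 1445129 = -996794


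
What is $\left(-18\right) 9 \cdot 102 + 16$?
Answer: $-16508$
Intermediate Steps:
$\left(-18\right) 9 \cdot 102 + 16 = \left(-162\right) 102 + 16 = -16524 + 16 = -16508$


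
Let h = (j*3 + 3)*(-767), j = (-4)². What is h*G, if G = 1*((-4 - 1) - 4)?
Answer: 352053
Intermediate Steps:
j = 16
G = -9 (G = 1*(-5 - 4) = 1*(-9) = -9)
h = -39117 (h = (16*3 + 3)*(-767) = (48 + 3)*(-767) = 51*(-767) = -39117)
h*G = -39117*(-9) = 352053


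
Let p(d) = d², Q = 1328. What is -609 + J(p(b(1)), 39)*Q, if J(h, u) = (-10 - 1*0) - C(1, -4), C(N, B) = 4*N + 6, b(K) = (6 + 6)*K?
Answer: -27169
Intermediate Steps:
b(K) = 12*K
C(N, B) = 6 + 4*N
J(h, u) = -20 (J(h, u) = (-10 - 1*0) - (6 + 4*1) = (-10 + 0) - (6 + 4) = -10 - 1*10 = -10 - 10 = -20)
-609 + J(p(b(1)), 39)*Q = -609 - 20*1328 = -609 - 26560 = -27169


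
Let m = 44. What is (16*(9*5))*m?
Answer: 31680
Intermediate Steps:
(16*(9*5))*m = (16*(9*5))*44 = (16*45)*44 = 720*44 = 31680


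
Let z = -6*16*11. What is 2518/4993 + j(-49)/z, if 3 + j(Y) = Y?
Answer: 729661/1318152 ≈ 0.55355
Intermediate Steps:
z = -1056 (z = -96*11 = -1056)
j(Y) = -3 + Y
2518/4993 + j(-49)/z = 2518/4993 + (-3 - 49)/(-1056) = 2518*(1/4993) - 52*(-1/1056) = 2518/4993 + 13/264 = 729661/1318152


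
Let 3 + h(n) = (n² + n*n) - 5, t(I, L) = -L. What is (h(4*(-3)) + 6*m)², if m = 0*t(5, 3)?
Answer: 78400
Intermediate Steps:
m = 0 (m = 0*(-1*3) = 0*(-3) = 0)
h(n) = -8 + 2*n² (h(n) = -3 + ((n² + n*n) - 5) = -3 + ((n² + n²) - 5) = -3 + (2*n² - 5) = -3 + (-5 + 2*n²) = -8 + 2*n²)
(h(4*(-3)) + 6*m)² = ((-8 + 2*(4*(-3))²) + 6*0)² = ((-8 + 2*(-12)²) + 0)² = ((-8 + 2*144) + 0)² = ((-8 + 288) + 0)² = (280 + 0)² = 280² = 78400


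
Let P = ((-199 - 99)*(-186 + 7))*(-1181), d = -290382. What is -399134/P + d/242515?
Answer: -9098185207277/7638846844265 ≈ -1.1910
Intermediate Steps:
P = -62996902 (P = -298*(-179)*(-1181) = 53342*(-1181) = -62996902)
-399134/P + d/242515 = -399134/(-62996902) - 290382/242515 = -399134*(-1/62996902) - 290382*1/242515 = 199567/31498451 - 290382/242515 = -9098185207277/7638846844265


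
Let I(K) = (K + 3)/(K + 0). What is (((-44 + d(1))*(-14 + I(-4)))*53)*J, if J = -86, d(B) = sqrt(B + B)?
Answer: -2757590 + 125345*sqrt(2)/2 ≈ -2.6690e+6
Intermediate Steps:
d(B) = sqrt(2)*sqrt(B) (d(B) = sqrt(2*B) = sqrt(2)*sqrt(B))
I(K) = (3 + K)/K
(((-44 + d(1))*(-14 + I(-4)))*53)*J = (((-44 + sqrt(2)*sqrt(1))*(-14 + (3 - 4)/(-4)))*53)*(-86) = (((-44 + sqrt(2)*1)*(-14 - 1/4*(-1)))*53)*(-86) = (((-44 + sqrt(2))*(-14 + 1/4))*53)*(-86) = (((-44 + sqrt(2))*(-55/4))*53)*(-86) = ((605 - 55*sqrt(2)/4)*53)*(-86) = (32065 - 2915*sqrt(2)/4)*(-86) = -2757590 + 125345*sqrt(2)/2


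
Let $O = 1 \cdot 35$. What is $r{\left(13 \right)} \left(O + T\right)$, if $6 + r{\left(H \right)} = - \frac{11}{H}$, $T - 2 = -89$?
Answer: $356$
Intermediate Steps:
$T = -87$ ($T = 2 - 89 = -87$)
$r{\left(H \right)} = -6 - \frac{11}{H}$
$O = 35$
$r{\left(13 \right)} \left(O + T\right) = \left(-6 - \frac{11}{13}\right) \left(35 - 87\right) = \left(-6 - \frac{11}{13}\right) \left(-52\right) = \left(- \frac{89}{13}\right) \left(-52\right) = 356$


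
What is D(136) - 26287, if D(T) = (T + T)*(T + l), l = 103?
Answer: 38721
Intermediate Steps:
D(T) = 2*T*(103 + T) (D(T) = (T + T)*(T + 103) = (2*T)*(103 + T) = 2*T*(103 + T))
D(136) - 26287 = 2*136*(103 + 136) - 26287 = 2*136*239 - 26287 = 65008 - 26287 = 38721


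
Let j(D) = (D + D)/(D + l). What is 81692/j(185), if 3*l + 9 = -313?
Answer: 9517118/555 ≈ 17148.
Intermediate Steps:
l = -322/3 (l = -3 + (⅓)*(-313) = -3 - 313/3 = -322/3 ≈ -107.33)
j(D) = 2*D/(-322/3 + D) (j(D) = (D + D)/(D - 322/3) = (2*D)/(-322/3 + D) = 2*D/(-322/3 + D))
81692/j(185) = 81692/((6*185/(-322 + 3*185))) = 81692/((6*185/(-322 + 555))) = 81692/((6*185/233)) = 81692/((6*185*(1/233))) = 81692/(1110/233) = 81692*(233/1110) = 9517118/555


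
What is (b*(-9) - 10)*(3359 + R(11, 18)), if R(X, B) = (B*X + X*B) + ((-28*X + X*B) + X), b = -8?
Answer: 226672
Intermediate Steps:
R(X, B) = -27*X + 3*B*X (R(X, B) = (B*X + B*X) + ((-28*X + B*X) + X) = 2*B*X + (-27*X + B*X) = -27*X + 3*B*X)
(b*(-9) - 10)*(3359 + R(11, 18)) = (-8*(-9) - 10)*(3359 + 3*11*(-9 + 18)) = (72 - 10)*(3359 + 3*11*9) = 62*(3359 + 297) = 62*3656 = 226672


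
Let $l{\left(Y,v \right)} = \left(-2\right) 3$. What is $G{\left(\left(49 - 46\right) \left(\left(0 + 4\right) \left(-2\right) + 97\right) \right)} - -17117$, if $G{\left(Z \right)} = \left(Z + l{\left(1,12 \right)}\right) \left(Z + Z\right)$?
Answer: $156491$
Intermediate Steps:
$l{\left(Y,v \right)} = -6$
$G{\left(Z \right)} = 2 Z \left(-6 + Z\right)$ ($G{\left(Z \right)} = \left(Z - 6\right) \left(Z + Z\right) = \left(-6 + Z\right) 2 Z = 2 Z \left(-6 + Z\right)$)
$G{\left(\left(49 - 46\right) \left(\left(0 + 4\right) \left(-2\right) + 97\right) \right)} - -17117 = 2 \left(49 - 46\right) \left(\left(0 + 4\right) \left(-2\right) + 97\right) \left(-6 + \left(49 - 46\right) \left(\left(0 + 4\right) \left(-2\right) + 97\right)\right) - -17117 = 2 \cdot 3 \left(4 \left(-2\right) + 97\right) \left(-6 + 3 \left(4 \left(-2\right) + 97\right)\right) + 17117 = 2 \cdot 3 \left(-8 + 97\right) \left(-6 + 3 \left(-8 + 97\right)\right) + 17117 = 2 \cdot 3 \cdot 89 \left(-6 + 3 \cdot 89\right) + 17117 = 2 \cdot 267 \left(-6 + 267\right) + 17117 = 2 \cdot 267 \cdot 261 + 17117 = 139374 + 17117 = 156491$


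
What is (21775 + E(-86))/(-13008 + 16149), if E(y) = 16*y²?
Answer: 140111/3141 ≈ 44.607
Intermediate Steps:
(21775 + E(-86))/(-13008 + 16149) = (21775 + 16*(-86)²)/(-13008 + 16149) = (21775 + 16*7396)/3141 = (21775 + 118336)*(1/3141) = 140111*(1/3141) = 140111/3141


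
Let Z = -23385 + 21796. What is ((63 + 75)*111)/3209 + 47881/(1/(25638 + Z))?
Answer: 3695131967639/3209 ≈ 1.1515e+9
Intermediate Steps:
Z = -1589
((63 + 75)*111)/3209 + 47881/(1/(25638 + Z)) = ((63 + 75)*111)/3209 + 47881/(1/(25638 - 1589)) = (138*111)*(1/3209) + 47881/(1/24049) = 15318*(1/3209) + 47881/(1/24049) = 15318/3209 + 47881*24049 = 15318/3209 + 1151490169 = 3695131967639/3209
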